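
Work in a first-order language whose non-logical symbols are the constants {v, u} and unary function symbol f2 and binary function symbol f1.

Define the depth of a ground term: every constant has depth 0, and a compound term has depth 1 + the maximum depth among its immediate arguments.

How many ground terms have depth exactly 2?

Count level by level. With function symbols f2/1, f1/2, the terms of depth ≤ k are the 2 constants together with each function applied to depth-≤(k−1) tuples, so N_k = 2 + N_{k-1} + N_{k-1}^2.
N_0 = 2
N_1 = 2 + 2 + 2^2 = 8
N_2 = 2 + 8 + 8^2 = 74
Terms of depth exactly 2: N_2 − N_1 = 74 − 8 = 66.

66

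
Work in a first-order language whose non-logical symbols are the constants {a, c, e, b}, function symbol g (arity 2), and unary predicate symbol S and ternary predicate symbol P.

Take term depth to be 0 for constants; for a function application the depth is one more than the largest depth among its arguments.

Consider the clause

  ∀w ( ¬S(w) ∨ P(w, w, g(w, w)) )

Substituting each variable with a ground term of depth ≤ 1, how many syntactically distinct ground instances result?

Ground terms of depth ≤ 1:
  If N_k denotes the number of depth-≤k ground terms, the 4 constants give N_0 = 4, and each function symbol of arity r contributes N_{k-1}^r new terms at level k: N_k = 4 + N_{k-1}^2.
  N_0 = 4
  N_1 = 4 + 4^2 = 20
So there are 20 ground terms available for substitution.
There is 1 variable to instantiate (w),  occurring in at least one literal, so different choices give different ground instances.
Number of ground instances = 20.

20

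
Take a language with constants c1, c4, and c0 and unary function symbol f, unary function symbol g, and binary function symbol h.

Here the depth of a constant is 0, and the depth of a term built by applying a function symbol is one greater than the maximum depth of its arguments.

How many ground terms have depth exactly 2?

Count level by level. With function symbols f/1, g/1, h/2, the terms of depth ≤ k are the 3 constants together with each function applied to depth-≤(k−1) tuples, so N_k = 3 + N_{k-1} + N_{k-1} + N_{k-1}^2.
N_0 = 3
N_1 = 3 + 3 + 3 + 3^2 = 18
N_2 = 3 + 18 + 18 + 18^2 = 363
Terms of depth exactly 2: N_2 − N_1 = 363 − 18 = 345.

345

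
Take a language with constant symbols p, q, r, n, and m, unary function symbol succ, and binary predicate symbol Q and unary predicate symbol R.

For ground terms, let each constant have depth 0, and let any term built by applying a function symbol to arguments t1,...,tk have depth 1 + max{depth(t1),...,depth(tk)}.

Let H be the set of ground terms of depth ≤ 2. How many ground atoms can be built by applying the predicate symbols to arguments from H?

240

First count ground terms of depth ≤ 2.
Let N_k = |{terms of depth ≤ k}|. Then N_0 = 5 and N_k = 5 + N_{k-1} for k ≥ 1 (one summand per function symbol, arity giving the exponent).
N_0 = 5
N_1 = 5 + 5 = 10
N_2 = 5 + 10 = 15
So |H| = 15.
A ground atom is a predicate applied to a tuple of terms from H, so the count is the sum over predicates of |H|^arity:
  Q: 15^2 = 225;  R: 15
Total ground atoms: 225 + 15 = 240.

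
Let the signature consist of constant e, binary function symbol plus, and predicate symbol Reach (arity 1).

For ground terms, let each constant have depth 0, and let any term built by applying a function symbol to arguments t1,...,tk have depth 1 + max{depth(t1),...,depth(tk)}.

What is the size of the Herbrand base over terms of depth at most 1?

2

First count ground terms of depth ≤ 1.
Count level by level. With function symbols plus/2, the terms of depth ≤ k are the 1 constant together with each function applied to depth-≤(k−1) tuples, so N_k = 1 + N_{k-1}^2.
N_0 = 1
N_1 = 1 + 1^2 = 2
So |H| = 2.
Each predicate of arity r yields |H|^r ground atoms (one per choice of an r-tuple from H):
  Reach: 2
Total ground atoms: 2.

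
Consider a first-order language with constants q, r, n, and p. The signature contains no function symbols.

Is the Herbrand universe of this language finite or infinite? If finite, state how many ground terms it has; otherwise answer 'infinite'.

There are no function symbols, so every ground term is one of the 4 constants.
The Herbrand universe is {q, r, n, p}, which is finite with 4 elements.

4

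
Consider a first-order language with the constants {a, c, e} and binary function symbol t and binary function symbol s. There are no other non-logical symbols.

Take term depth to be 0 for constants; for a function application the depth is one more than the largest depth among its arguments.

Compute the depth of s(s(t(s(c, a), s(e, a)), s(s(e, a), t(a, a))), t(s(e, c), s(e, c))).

4

depth(s(c, a)) = 1 + max(0, 0) = 1
depth(s(e, a)) = 1 + max(0, 0) = 1
depth(t(s(c, a), s(e, a))) = 1 + max(1, 1) = 2
depth(t(a, a)) = 1 + max(0, 0) = 1
depth(s(s(e, a), t(a, a))) = 1 + max(1, 1) = 2
depth(s(t(s(c, a), s(e, a)), s(s(e, a), t(a, a)))) = 1 + max(2, 2) = 3
depth(s(e, c)) = 1 + max(0, 0) = 1
depth(t(s(e, c), s(e, c))) = 1 + max(1, 1) = 2
depth(s(s(t(s(c, a), s(e, a)), s(s(e, a), t(a, a))), t(s(e, c), s(e, c)))) = 1 + max(3, 2) = 4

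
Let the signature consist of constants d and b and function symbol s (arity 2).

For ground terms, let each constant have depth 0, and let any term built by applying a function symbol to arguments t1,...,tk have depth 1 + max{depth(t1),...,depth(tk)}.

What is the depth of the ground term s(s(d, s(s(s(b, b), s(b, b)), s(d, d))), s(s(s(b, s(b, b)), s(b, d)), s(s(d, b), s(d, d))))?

5

depth(s(b, b)) = 1 + max(0, 0) = 1
depth(s(s(b, b), s(b, b))) = 1 + max(1, 1) = 2
depth(s(d, d)) = 1 + max(0, 0) = 1
depth(s(s(s(b, b), s(b, b)), s(d, d))) = 1 + max(2, 1) = 3
depth(s(d, s(s(s(b, b), s(b, b)), s(d, d)))) = 1 + max(0, 3) = 4
depth(s(b, s(b, b))) = 1 + max(0, 1) = 2
depth(s(b, d)) = 1 + max(0, 0) = 1
depth(s(s(b, s(b, b)), s(b, d))) = 1 + max(2, 1) = 3
depth(s(d, b)) = 1 + max(0, 0) = 1
depth(s(s(d, b), s(d, d))) = 1 + max(1, 1) = 2
depth(s(s(s(b, s(b, b)), s(b, d)), s(s(d, b), s(d, d)))) = 1 + max(3, 2) = 4
depth(s(s(d, s(s(s(b, b), s(b, b)), s(d, d))), s(s(s(b, s(b, b)), s(b, d)), s(s(d, b), s(d, d))))) = 1 + max(4, 4) = 5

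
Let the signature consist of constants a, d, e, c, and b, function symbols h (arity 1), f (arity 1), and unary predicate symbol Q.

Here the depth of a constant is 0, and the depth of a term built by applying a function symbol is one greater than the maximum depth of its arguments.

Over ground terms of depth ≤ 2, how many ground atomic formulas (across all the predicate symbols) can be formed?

First count ground terms of depth ≤ 2.
Write N_k for the number of ground terms of depth ≤ k. A term of depth ≤ k is either a constant or a function symbol applied to arguments of depth ≤ k−1, so N_k = 5 + N_{k-1} + N_{k-1}.
N_0 = 5
N_1 = 5 + 5 + 5 = 15
N_2 = 5 + 15 + 15 = 35
So |H| = 35.
Ground atoms are formed by filling each argument slot of a predicate with a term from H, so an r-ary predicate gives |H|^r atoms:
  Q: 35
Total ground atoms: 35.

35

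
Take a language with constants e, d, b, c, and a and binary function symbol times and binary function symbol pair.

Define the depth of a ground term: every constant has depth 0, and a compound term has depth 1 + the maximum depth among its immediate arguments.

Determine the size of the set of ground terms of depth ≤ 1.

55

Let N_k count ground terms of depth at most k. Each non-constant term of depth ≤ k is some function symbol applied to depth-≤(k−1) arguments, giving N_k = 5 + N_{k-1}^2 + N_{k-1}^2.
N_0 = 5
N_1 = 5 + 5^2 + 5^2 = 55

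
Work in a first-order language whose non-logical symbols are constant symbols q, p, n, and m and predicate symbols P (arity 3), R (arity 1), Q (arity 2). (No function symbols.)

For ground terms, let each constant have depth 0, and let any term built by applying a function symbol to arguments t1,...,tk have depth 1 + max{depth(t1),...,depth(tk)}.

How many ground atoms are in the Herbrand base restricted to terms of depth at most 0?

First count ground terms of depth ≤ 0.
With no function symbols every ground term is a constant, so there are exactly 4 ground terms at every depth bound.
N_0 = 4
Explicitly: q, p, n, m.
So |H| = 4.
For each predicate symbol, the number of ground atoms is |H| raised to its arity; summing:
  P: 4^3 = 64;  R: 4;  Q: 4^2 = 16
Total ground atoms: 64 + 4 + 16 = 84.

84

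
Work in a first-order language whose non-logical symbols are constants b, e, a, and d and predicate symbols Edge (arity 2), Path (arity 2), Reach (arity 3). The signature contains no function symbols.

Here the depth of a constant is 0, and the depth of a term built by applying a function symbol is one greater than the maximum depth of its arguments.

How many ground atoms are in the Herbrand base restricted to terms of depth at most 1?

96

First count ground terms of depth ≤ 1.
With no function symbols every ground term is a constant, so there are exactly 4 ground terms at every depth bound.
N_0 = 4
N_1 = 4
Explicitly: b, e, a, d.
So |H| = 4.
Ground atoms are formed by filling each argument slot of a predicate with a term from H, so an r-ary predicate gives |H|^r atoms:
  Edge: 4^2 = 16;  Path: 4^2 = 16;  Reach: 4^3 = 64
Total ground atoms: 16 + 16 + 64 = 96.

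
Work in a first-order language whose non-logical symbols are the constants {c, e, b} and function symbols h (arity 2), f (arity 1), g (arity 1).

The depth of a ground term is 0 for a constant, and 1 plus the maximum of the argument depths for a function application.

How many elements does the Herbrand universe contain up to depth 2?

Write N_k for the number of ground terms of depth ≤ k. A term of depth ≤ k is either a constant or a function symbol applied to arguments of depth ≤ k−1, so N_k = 3 + N_{k-1}^2 + N_{k-1} + N_{k-1}.
N_0 = 3
N_1 = 3 + 3^2 + 3 + 3 = 18
N_2 = 3 + 18^2 + 18 + 18 = 363

363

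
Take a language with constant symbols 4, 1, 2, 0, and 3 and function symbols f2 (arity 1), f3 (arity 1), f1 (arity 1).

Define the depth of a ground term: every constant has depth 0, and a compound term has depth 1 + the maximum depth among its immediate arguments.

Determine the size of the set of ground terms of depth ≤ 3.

Count level by level. With function symbols f2/1, f3/1, f1/1, the terms of depth ≤ k are the 5 constants together with each function applied to depth-≤(k−1) tuples, so N_k = 5 + N_{k-1} + N_{k-1} + N_{k-1}.
N_0 = 5
N_1 = 5 + 5 + 5 + 5 = 20
N_2 = 5 + 20 + 20 + 20 = 65
N_3 = 5 + 65 + 65 + 65 = 200

200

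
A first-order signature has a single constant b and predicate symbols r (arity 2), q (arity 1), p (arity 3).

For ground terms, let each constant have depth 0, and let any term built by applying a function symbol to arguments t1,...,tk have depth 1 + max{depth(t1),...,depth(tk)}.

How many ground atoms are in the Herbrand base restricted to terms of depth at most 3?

First count ground terms of depth ≤ 3.
With no function symbols every ground term is a constant, so there is exactly 1 ground term at every depth bound.
N_0 = 1
N_1 = 1
N_2 = 1
N_3 = 1
Explicitly: b.
So |H| = 1.
A ground atom is a predicate applied to a tuple of terms from H, so the count is the sum over predicates of |H|^arity:
  r: 1^2 = 1;  q: 1;  p: 1^3 = 1
Total ground atoms: 1 + 1 + 1 = 3.

3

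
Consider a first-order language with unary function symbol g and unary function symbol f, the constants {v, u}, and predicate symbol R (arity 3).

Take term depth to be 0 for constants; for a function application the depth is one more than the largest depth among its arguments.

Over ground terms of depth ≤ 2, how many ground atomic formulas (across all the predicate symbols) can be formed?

First count ground terms of depth ≤ 2.
Count level by level. With function symbols g/1, f/1, the terms of depth ≤ k are the 2 constants together with each function applied to depth-≤(k−1) tuples, so N_k = 2 + N_{k-1} + N_{k-1}.
N_0 = 2
N_1 = 2 + 2 + 2 = 6
N_2 = 2 + 6 + 6 = 14
So |H| = 14.
Each predicate of arity r yields |H|^r ground atoms (one per choice of an r-tuple from H):
  R: 14^3 = 2744
Total ground atoms: 2744.

2744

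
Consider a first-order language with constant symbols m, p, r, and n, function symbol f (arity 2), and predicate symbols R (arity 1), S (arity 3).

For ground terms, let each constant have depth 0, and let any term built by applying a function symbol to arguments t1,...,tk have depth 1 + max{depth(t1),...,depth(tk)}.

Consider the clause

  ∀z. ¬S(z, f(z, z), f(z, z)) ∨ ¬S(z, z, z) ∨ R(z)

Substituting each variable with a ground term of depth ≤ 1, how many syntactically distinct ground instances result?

Ground terms of depth ≤ 1:
  Let N_k = |{terms of depth ≤ k}|. Then N_0 = 4 and N_k = 4 + N_{k-1}^2 for k ≥ 1 (one summand per function symbol, arity giving the exponent).
  N_0 = 4
  N_1 = 4 + 4^2 = 20
So there are 20 ground terms available for substitution.
The clause has 1 distinct variable (z), which appears in the body. In the free term algebra distinct substitutions yield syntactically distinct ground instances.
Number of ground instances = 20.

20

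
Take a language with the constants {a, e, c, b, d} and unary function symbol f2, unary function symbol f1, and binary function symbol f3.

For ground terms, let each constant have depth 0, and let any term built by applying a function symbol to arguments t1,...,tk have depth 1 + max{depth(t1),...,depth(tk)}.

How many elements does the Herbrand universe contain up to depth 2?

1685

Let N_k count ground terms of depth at most k. Each non-constant term of depth ≤ k is some function symbol applied to depth-≤(k−1) arguments, giving N_k = 5 + N_{k-1} + N_{k-1} + N_{k-1}^2.
N_0 = 5
N_1 = 5 + 5 + 5 + 5^2 = 40
N_2 = 5 + 40 + 40 + 40^2 = 1685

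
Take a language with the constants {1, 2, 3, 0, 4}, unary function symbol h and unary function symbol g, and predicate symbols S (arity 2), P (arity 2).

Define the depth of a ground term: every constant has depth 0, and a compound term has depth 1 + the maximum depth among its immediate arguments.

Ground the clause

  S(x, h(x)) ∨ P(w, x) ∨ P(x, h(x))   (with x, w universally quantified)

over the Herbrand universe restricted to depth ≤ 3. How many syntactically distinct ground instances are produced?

5625

Ground terms of depth ≤ 3:
  If N_k denotes the number of depth-≤k ground terms, the 5 constants give N_0 = 5, and each function symbol of arity r contributes N_{k-1}^r new terms at level k: N_k = 5 + N_{k-1} + N_{k-1}.
  N_0 = 5
  N_1 = 5 + 5 + 5 = 15
  N_2 = 5 + 15 + 15 = 35
  N_3 = 5 + 35 + 35 = 75
So there are 75 ground terms available for substitution.
The clause has 2 distinct variables (x, w), each appearing in the body. In the free term algebra distinct substitutions yield syntactically distinct ground instances.
Number of ground instances = 75^2 = 5625.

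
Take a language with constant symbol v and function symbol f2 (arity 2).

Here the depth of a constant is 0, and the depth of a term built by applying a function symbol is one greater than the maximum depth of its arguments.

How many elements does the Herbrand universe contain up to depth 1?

2

Let N_k count ground terms of depth at most k. Each non-constant term of depth ≤ k is some function symbol applied to depth-≤(k−1) arguments, giving N_k = 1 + N_{k-1}^2.
N_0 = 1
N_1 = 1 + 1^2 = 2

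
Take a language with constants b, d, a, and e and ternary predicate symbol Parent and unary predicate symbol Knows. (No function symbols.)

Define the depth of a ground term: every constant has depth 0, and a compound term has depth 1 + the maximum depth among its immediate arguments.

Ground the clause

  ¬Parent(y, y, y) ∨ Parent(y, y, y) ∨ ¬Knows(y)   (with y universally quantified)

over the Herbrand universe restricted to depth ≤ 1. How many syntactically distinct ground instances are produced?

4

Ground terms of depth ≤ 1:
  With no function symbols every ground term is a constant, so there are exactly 4 ground terms at every depth bound.
  N_0 = 4
  N_1 = 4
  Explicitly: b, d, a, e.
So there are 4 ground terms available for substitution.
The variable y ranges independently over the available ground terms, and distinct assignments produce distinct instances.
Number of ground instances = 4.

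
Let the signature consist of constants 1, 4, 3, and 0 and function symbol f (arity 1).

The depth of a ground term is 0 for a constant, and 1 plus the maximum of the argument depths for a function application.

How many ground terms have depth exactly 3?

Write N_k for the number of ground terms of depth ≤ k. A term of depth ≤ k is either a constant or a function symbol applied to arguments of depth ≤ k−1, so N_k = 4 + N_{k-1}.
N_0 = 4
N_1 = 4 + 4 = 8
N_2 = 4 + 8 = 12
N_3 = 4 + 12 = 16
Terms of depth exactly 3: N_3 − N_2 = 16 − 12 = 4.

4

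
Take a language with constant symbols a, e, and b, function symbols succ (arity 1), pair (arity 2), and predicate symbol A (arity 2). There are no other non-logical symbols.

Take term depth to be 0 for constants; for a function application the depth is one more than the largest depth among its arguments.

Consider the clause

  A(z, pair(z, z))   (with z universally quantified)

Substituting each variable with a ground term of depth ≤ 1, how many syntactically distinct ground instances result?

Ground terms of depth ≤ 1:
  If N_k denotes the number of depth-≤k ground terms, the 3 constants give N_0 = 3, and each function symbol of arity r contributes N_{k-1}^r new terms at level k: N_k = 3 + N_{k-1} + N_{k-1}^2.
  N_0 = 3
  N_1 = 3 + 3 + 3^2 = 15
So there are 15 ground terms available for substitution.
The clause has 1 distinct variable (z), which appears in the body. In the free term algebra distinct substitutions yield syntactically distinct ground instances.
Number of ground instances = 15.

15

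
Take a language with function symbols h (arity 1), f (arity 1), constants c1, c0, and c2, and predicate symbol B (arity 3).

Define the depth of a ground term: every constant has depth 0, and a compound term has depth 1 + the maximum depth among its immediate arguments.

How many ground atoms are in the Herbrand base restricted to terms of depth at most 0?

27

First count ground terms of depth ≤ 0.
Let N_k count ground terms of depth at most k. Each non-constant term of depth ≤ k is some function symbol applied to depth-≤(k−1) arguments, giving N_k = 3 + N_{k-1} + N_{k-1}.
N_0 = 3
Explicitly: c1, c0, c2.
So |H| = 3.
Each predicate of arity r yields |H|^r ground atoms (one per choice of an r-tuple from H):
  B: 3^3 = 27
Total ground atoms: 27.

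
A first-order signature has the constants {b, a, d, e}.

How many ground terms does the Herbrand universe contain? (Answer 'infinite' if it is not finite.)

4

There are no function symbols, so every ground term is one of the 4 constants.
The Herbrand universe is {b, a, d, e}, which is finite with 4 elements.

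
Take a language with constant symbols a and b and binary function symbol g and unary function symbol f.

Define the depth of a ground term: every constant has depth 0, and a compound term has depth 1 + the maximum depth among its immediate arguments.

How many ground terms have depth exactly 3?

Write N_k for the number of ground terms of depth ≤ k. A term of depth ≤ k is either a constant or a function symbol applied to arguments of depth ≤ k−1, so N_k = 2 + N_{k-1}^2 + N_{k-1}.
N_0 = 2
N_1 = 2 + 2^2 + 2 = 8
N_2 = 2 + 8^2 + 8 = 74
N_3 = 2 + 74^2 + 74 = 5552
Terms of depth exactly 3: N_3 − N_2 = 5552 − 74 = 5478.

5478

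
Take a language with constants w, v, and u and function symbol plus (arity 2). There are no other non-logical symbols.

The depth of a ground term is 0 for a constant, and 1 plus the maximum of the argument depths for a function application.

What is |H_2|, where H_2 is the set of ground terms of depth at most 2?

147

Let N_k count ground terms of depth at most k. Each non-constant term of depth ≤ k is some function symbol applied to depth-≤(k−1) arguments, giving N_k = 3 + N_{k-1}^2.
N_0 = 3
N_1 = 3 + 3^2 = 12
N_2 = 3 + 12^2 = 147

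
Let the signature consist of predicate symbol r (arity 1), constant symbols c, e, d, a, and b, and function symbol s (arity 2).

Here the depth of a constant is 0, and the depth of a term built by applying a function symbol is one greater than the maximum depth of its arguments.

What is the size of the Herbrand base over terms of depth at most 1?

30

First count ground terms of depth ≤ 1.
Count level by level. With function symbols s/2, the terms of depth ≤ k are the 5 constants together with each function applied to depth-≤(k−1) tuples, so N_k = 5 + N_{k-1}^2.
N_0 = 5
N_1 = 5 + 5^2 = 30
So |H| = 30.
Ground atoms are formed by filling each argument slot of a predicate with a term from H, so an r-ary predicate gives |H|^r atoms:
  r: 30
Total ground atoms: 30.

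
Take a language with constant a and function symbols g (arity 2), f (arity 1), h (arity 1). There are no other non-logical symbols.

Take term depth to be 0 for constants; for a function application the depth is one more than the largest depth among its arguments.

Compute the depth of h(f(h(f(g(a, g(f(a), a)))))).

7

depth(f(a)) = 1 + depth(a) = 1 + 0 = 1
depth(g(f(a), a)) = 1 + max(1, 0) = 2
depth(g(a, g(f(a), a))) = 1 + max(0, 2) = 3
depth(f(g(a, g(f(a), a)))) = 1 + depth(g(a, g(f(a), a))) = 1 + 3 = 4
depth(h(f(g(a, g(f(a), a))))) = 1 + depth(f(g(a, g(f(a), a)))) = 1 + 4 = 5
depth(f(h(f(g(a, g(f(a), a)))))) = 1 + depth(h(f(g(a, g(f(a), a))))) = 1 + 5 = 6
depth(h(f(h(f(g(a, g(f(a), a))))))) = 1 + depth(f(h(f(g(a, g(f(a), a)))))) = 1 + 6 = 7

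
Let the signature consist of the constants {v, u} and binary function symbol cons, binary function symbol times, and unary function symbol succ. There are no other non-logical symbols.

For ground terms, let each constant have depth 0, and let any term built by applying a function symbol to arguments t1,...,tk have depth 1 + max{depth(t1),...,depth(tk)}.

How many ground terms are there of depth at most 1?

12

Write N_k for the number of ground terms of depth ≤ k. A term of depth ≤ k is either a constant or a function symbol applied to arguments of depth ≤ k−1, so N_k = 2 + N_{k-1}^2 + N_{k-1}^2 + N_{k-1}.
N_0 = 2
N_1 = 2 + 2^2 + 2^2 + 2 = 12
Explicitly: v, u, cons(v, v), cons(v, u), cons(u, v), cons(u, u), times(v, v), times(v, u), times(u, v), times(u, u), succ(v), succ(u).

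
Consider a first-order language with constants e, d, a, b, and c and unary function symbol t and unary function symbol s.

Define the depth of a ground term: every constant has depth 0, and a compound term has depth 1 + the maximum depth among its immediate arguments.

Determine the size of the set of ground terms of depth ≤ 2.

35

Count level by level. With function symbols t/1, s/1, the terms of depth ≤ k are the 5 constants together with each function applied to depth-≤(k−1) tuples, so N_k = 5 + N_{k-1} + N_{k-1}.
N_0 = 5
N_1 = 5 + 5 + 5 = 15
N_2 = 5 + 15 + 15 = 35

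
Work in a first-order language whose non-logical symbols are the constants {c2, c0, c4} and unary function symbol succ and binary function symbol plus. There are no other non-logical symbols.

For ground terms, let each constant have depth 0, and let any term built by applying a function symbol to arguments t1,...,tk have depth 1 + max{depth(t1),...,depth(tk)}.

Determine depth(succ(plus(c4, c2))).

2

depth(plus(c4, c2)) = 1 + max(0, 0) = 1
depth(succ(plus(c4, c2))) = 1 + depth(plus(c4, c2)) = 1 + 1 = 2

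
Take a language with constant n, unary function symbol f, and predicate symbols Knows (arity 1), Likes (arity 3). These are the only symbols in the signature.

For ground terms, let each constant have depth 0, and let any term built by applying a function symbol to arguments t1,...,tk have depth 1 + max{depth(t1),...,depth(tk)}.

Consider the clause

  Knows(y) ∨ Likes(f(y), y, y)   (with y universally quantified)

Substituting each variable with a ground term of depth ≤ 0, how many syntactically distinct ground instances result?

1

Ground terms of depth ≤ 0:
  Count level by level. With function symbols f/1, the terms of depth ≤ k are the 1 constant together with each function applied to depth-≤(k−1) tuples, so N_k = 1 + N_{k-1}.
  N_0 = 1
  Explicitly: n.
So there is exactly 1 ground term available for substitution.
The variable y ranges independently over the available ground terms, and distinct assignments produce distinct instances.
Number of ground instances = 1.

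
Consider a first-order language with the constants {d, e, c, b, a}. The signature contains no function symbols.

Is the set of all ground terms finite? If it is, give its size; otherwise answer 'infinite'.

5

There are no function symbols, so every ground term is one of the 5 constants.
The Herbrand universe is {d, e, c, b, a}, which is finite with 5 elements.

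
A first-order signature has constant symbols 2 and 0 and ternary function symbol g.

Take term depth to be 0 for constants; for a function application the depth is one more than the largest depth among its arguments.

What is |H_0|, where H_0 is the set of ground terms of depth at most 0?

Let N_k count ground terms of depth at most k. Each non-constant term of depth ≤ k is some function symbol applied to depth-≤(k−1) arguments, giving N_k = 2 + N_{k-1}^3.
N_0 = 2

2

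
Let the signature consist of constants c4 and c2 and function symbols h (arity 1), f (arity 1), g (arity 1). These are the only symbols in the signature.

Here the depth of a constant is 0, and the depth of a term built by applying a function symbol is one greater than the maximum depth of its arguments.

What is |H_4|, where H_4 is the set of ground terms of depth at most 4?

Let N_k = |{terms of depth ≤ k}|. Then N_0 = 2 and N_k = 2 + N_{k-1} + N_{k-1} + N_{k-1} for k ≥ 1 (one summand per function symbol, arity giving the exponent).
N_0 = 2
N_1 = 2 + 2 + 2 + 2 = 8
N_2 = 2 + 8 + 8 + 8 = 26
N_3 = 2 + 26 + 26 + 26 = 80
N_4 = 2 + 80 + 80 + 80 = 242

242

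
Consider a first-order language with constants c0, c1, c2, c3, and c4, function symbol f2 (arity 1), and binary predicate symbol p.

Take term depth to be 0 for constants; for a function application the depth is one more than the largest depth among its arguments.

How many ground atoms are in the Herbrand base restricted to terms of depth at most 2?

225

First count ground terms of depth ≤ 2.
Let N_k = |{terms of depth ≤ k}|. Then N_0 = 5 and N_k = 5 + N_{k-1} for k ≥ 1 (one summand per function symbol, arity giving the exponent).
N_0 = 5
N_1 = 5 + 5 = 10
N_2 = 5 + 10 = 15
So |H| = 15.
A ground atom is a predicate applied to a tuple of terms from H, so the count is the sum over predicates of |H|^arity:
  p: 15^2 = 225
Total ground atoms: 225.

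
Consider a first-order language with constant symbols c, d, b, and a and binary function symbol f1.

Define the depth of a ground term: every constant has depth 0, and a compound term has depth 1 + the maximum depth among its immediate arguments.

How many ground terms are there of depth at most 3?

163220

Let N_k = |{terms of depth ≤ k}|. Then N_0 = 4 and N_k = 4 + N_{k-1}^2 for k ≥ 1 (one summand per function symbol, arity giving the exponent).
N_0 = 4
N_1 = 4 + 4^2 = 20
N_2 = 4 + 20^2 = 404
N_3 = 4 + 404^2 = 163220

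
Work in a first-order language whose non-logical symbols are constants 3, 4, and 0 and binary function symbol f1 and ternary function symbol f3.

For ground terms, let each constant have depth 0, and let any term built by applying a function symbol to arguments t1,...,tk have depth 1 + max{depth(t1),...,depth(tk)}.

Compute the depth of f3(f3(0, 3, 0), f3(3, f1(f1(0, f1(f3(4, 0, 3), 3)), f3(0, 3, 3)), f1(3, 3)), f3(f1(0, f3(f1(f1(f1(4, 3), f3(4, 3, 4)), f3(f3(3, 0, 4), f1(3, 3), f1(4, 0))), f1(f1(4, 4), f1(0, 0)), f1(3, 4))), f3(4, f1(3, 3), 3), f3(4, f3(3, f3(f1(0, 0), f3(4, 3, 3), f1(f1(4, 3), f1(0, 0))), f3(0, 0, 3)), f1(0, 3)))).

depth(f3(0, 3, 0)) = 1 + max(0, 0, 0) = 1
depth(f3(4, 0, 3)) = 1 + max(0, 0, 0) = 1
depth(f1(f3(4, 0, 3), 3)) = 1 + max(1, 0) = 2
depth(f1(0, f1(f3(4, 0, 3), 3))) = 1 + max(0, 2) = 3
depth(f3(0, 3, 3)) = 1 + max(0, 0, 0) = 1
depth(f1(f1(0, f1(f3(4, 0, 3), 3)), f3(0, 3, 3))) = 1 + max(3, 1) = 4
depth(f1(3, 3)) = 1 + max(0, 0) = 1
depth(f3(3, f1(f1(0, f1(f3(4, 0, 3), 3)), f3(0, 3, 3)), f1(3, 3))) = 1 + max(0, 4, 1) = 5
depth(f1(4, 3)) = 1 + max(0, 0) = 1
depth(f3(4, 3, 4)) = 1 + max(0, 0, 0) = 1
depth(f1(f1(4, 3), f3(4, 3, 4))) = 1 + max(1, 1) = 2
depth(f3(3, 0, 4)) = 1 + max(0, 0, 0) = 1
depth(f1(4, 0)) = 1 + max(0, 0) = 1
depth(f3(f3(3, 0, 4), f1(3, 3), f1(4, 0))) = 1 + max(1, 1, 1) = 2
depth(f1(f1(f1(4, 3), f3(4, 3, 4)), f3(f3(3, 0, 4), f1(3, 3), f1(4, 0)))) = 1 + max(2, 2) = 3
depth(f1(4, 4)) = 1 + max(0, 0) = 1
depth(f1(0, 0)) = 1 + max(0, 0) = 1
depth(f1(f1(4, 4), f1(0, 0))) = 1 + max(1, 1) = 2
depth(f1(3, 4)) = 1 + max(0, 0) = 1
depth(f3(f1(f1(f1(4, 3), f3(4, 3, 4)), f3(f3(3, 0, 4), f1(3, 3), f1(4, 0))), f1(f1(4, 4), f1(0, 0)), f1(3, 4))) = 1 + max(3, 2, 1) = 4
depth(f1(0, f3(f1(f1(f1(4, 3), f3(4, 3, 4)), f3(f3(3, 0, 4), f1(3, 3), f1(4, 0))), f1(f1(4, 4), f1(0, 0)), f1(3, 4)))) = 1 + max(0, 4) = 5
depth(f3(4, f1(3, 3), 3)) = 1 + max(0, 1, 0) = 2
depth(f3(4, 3, 3)) = 1 + max(0, 0, 0) = 1
depth(f1(f1(4, 3), f1(0, 0))) = 1 + max(1, 1) = 2
depth(f3(f1(0, 0), f3(4, 3, 3), f1(f1(4, 3), f1(0, 0)))) = 1 + max(1, 1, 2) = 3
depth(f3(0, 0, 3)) = 1 + max(0, 0, 0) = 1
depth(f3(3, f3(f1(0, 0), f3(4, 3, 3), f1(f1(4, 3), f1(0, 0))), f3(0, 0, 3))) = 1 + max(0, 3, 1) = 4
depth(f1(0, 3)) = 1 + max(0, 0) = 1
depth(f3(4, f3(3, f3(f1(0, 0), f3(4, 3, 3), f1(f1(4, 3), f1(0, 0))), f3(0, 0, 3)), f1(0, 3))) = 1 + max(0, 4, 1) = 5
depth(f3(f1(0, f3(f1(f1(f1(4, 3), f3(4, 3, 4)), f3(f3(3, 0, 4), f1(3, 3), f1(4, 0))), f1(f1(4, 4), f1(0, 0)), f1(3, 4))), f3(4, f1(3, 3), 3), f3(4, f3(3, f3(f1(0, 0), f3(4, 3, 3), f1(f1(4, 3), f1(0, 0))), f3(0, 0, 3)), f1(0, 3)))) = 1 + max(5, 2, 5) = 6
depth(f3(f3(0, 3, 0), f3(3, f1(f1(0, f1(f3(4, 0, 3), 3)), f3(0, 3, 3)), f1(3, 3)), f3(f1(0, f3(f1(f1(f1(4, 3), f3(4, 3, 4)), f3(f3(3, 0, 4), f1(3, 3), f1(4, 0))), f1(f1(4, 4), f1(0, 0)), f1(3, 4))), f3(4, f1(3, 3), 3), f3(4, f3(3, f3(f1(0, 0), f3(4, 3, 3), f1(f1(4, 3), f1(0, 0))), f3(0, 0, 3)), f1(0, 3))))) = 1 + max(1, 5, 6) = 7

7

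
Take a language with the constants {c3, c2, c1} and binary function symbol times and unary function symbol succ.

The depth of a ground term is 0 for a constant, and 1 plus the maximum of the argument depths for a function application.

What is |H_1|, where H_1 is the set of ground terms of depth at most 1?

Count level by level. With function symbols times/2, succ/1, the terms of depth ≤ k are the 3 constants together with each function applied to depth-≤(k−1) tuples, so N_k = 3 + N_{k-1}^2 + N_{k-1}.
N_0 = 3
N_1 = 3 + 3^2 + 3 = 15

15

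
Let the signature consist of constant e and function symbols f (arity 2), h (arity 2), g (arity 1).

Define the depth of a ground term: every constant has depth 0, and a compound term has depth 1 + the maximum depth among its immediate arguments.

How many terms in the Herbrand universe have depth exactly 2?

Count level by level. With function symbols f/2, h/2, g/1, the terms of depth ≤ k are the 1 constant together with each function applied to depth-≤(k−1) tuples, so N_k = 1 + N_{k-1}^2 + N_{k-1}^2 + N_{k-1}.
N_0 = 1
N_1 = 1 + 1^2 + 1^2 + 1 = 4
N_2 = 1 + 4^2 + 4^2 + 4 = 37
Terms of depth exactly 2: N_2 − N_1 = 37 − 4 = 33.

33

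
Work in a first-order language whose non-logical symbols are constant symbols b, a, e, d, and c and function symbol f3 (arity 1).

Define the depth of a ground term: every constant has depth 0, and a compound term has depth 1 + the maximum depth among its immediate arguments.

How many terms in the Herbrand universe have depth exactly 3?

5

Let N_k count ground terms of depth at most k. Each non-constant term of depth ≤ k is some function symbol applied to depth-≤(k−1) arguments, giving N_k = 5 + N_{k-1}.
N_0 = 5
N_1 = 5 + 5 = 10
N_2 = 5 + 10 = 15
N_3 = 5 + 15 = 20
Terms of depth exactly 3: N_3 − N_2 = 20 − 15 = 5.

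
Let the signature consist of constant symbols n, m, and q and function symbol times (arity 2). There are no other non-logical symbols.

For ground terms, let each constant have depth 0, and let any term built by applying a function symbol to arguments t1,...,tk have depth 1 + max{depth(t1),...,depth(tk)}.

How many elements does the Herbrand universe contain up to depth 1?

If N_k denotes the number of depth-≤k ground terms, the 3 constants give N_0 = 3, and each function symbol of arity r contributes N_{k-1}^r new terms at level k: N_k = 3 + N_{k-1}^2.
N_0 = 3
N_1 = 3 + 3^2 = 12
Explicitly: n, m, q, times(n, n), times(n, m), times(n, q), times(m, n), times(m, m), times(m, q), times(q, n), times(q, m), times(q, q).

12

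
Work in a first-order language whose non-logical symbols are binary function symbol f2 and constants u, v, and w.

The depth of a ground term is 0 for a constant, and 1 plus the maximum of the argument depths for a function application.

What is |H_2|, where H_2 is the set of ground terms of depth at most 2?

147

Let N_k = |{terms of depth ≤ k}|. Then N_0 = 3 and N_k = 3 + N_{k-1}^2 for k ≥ 1 (one summand per function symbol, arity giving the exponent).
N_0 = 3
N_1 = 3 + 3^2 = 12
N_2 = 3 + 12^2 = 147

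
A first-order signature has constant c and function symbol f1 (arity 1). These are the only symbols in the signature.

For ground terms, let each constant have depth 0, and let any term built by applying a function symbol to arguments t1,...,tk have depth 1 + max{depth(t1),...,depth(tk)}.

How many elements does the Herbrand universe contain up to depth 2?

3

Count level by level. With function symbols f1/1, the terms of depth ≤ k are the 1 constant together with each function applied to depth-≤(k−1) tuples, so N_k = 1 + N_{k-1}.
N_0 = 1
N_1 = 1 + 1 = 2
N_2 = 1 + 2 = 3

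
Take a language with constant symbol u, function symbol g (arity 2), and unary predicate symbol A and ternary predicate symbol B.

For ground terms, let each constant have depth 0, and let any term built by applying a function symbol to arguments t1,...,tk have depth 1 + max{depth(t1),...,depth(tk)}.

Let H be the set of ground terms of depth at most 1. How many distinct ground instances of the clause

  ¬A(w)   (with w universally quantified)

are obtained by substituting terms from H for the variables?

Ground terms of depth ≤ 1:
  If N_k denotes the number of depth-≤k ground terms, the 1 constant gives N_0 = 1, and each function symbol of arity r contributes N_{k-1}^r new terms at level k: N_k = 1 + N_{k-1}^2.
  N_0 = 1
  N_1 = 1 + 1^2 = 2
  Explicitly: u, g(u, u).
So there are 2 ground terms available for substitution.
The body mentions the single quantified variable w; since ground terms form a free algebra, no two substitutions collapse to the same formula.
Number of ground instances = 2.

2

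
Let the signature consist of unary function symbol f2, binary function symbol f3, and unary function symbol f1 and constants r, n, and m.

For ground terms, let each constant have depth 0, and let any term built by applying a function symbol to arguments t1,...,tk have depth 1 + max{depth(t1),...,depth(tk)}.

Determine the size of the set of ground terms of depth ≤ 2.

363

Write N_k for the number of ground terms of depth ≤ k. A term of depth ≤ k is either a constant or a function symbol applied to arguments of depth ≤ k−1, so N_k = 3 + N_{k-1} + N_{k-1}^2 + N_{k-1}.
N_0 = 3
N_1 = 3 + 3 + 3^2 + 3 = 18
N_2 = 3 + 18 + 18^2 + 18 = 363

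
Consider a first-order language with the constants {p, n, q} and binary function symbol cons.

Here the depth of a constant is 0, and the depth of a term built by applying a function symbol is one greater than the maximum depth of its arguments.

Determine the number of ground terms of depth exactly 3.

21465

Write N_k for the number of ground terms of depth ≤ k. A term of depth ≤ k is either a constant or a function symbol applied to arguments of depth ≤ k−1, so N_k = 3 + N_{k-1}^2.
N_0 = 3
N_1 = 3 + 3^2 = 12
N_2 = 3 + 12^2 = 147
N_3 = 3 + 147^2 = 21612
Terms of depth exactly 3: N_3 − N_2 = 21612 − 147 = 21465.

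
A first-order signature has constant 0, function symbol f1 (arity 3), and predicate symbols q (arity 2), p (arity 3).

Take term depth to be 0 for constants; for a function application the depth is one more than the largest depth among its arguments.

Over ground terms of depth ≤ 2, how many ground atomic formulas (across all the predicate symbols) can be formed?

First count ground terms of depth ≤ 2.
Count level by level. With function symbols f1/3, the terms of depth ≤ k are the 1 constant together with each function applied to depth-≤(k−1) tuples, so N_k = 1 + N_{k-1}^3.
N_0 = 1
N_1 = 1 + 1^3 = 2
N_2 = 1 + 2^3 = 9
Explicitly: 0, f1(0, 0, 0), f1(0, 0, f1(0, 0, 0)), f1(0, f1(0, 0, 0), 0), f1(0, f1(0, 0, 0), f1(0, 0, 0)), f1(f1(0, 0, 0), 0, 0), f1(f1(0, 0, 0), 0, f1(0, 0, 0)), f1(f1(0, 0, 0), f1(0, 0, 0), 0), f1(f1(0, 0, 0), f1(0, 0, 0), f1(0, 0, 0)).
So |H| = 9.
Each predicate of arity r yields |H|^r ground atoms (one per choice of an r-tuple from H):
  q: 9^2 = 81;  p: 9^3 = 729
Total ground atoms: 81 + 729 = 810.

810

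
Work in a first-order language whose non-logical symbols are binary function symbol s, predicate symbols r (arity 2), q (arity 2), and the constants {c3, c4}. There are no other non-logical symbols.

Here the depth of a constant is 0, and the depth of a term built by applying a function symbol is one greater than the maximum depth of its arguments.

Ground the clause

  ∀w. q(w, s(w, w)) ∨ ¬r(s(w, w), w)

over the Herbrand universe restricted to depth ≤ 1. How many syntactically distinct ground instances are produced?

Ground terms of depth ≤ 1:
  If N_k denotes the number of depth-≤k ground terms, the 2 constants give N_0 = 2, and each function symbol of arity r contributes N_{k-1}^r new terms at level k: N_k = 2 + N_{k-1}^2.
  N_0 = 2
  N_1 = 2 + 2^2 = 6
  Explicitly: c3, c4, s(c3, c3), s(c3, c4), s(c4, c3), s(c4, c4).
So there are 6 ground terms available for substitution.
The variable w ranges independently over the available ground terms, and distinct assignments produce distinct instances.
Number of ground instances = 6.

6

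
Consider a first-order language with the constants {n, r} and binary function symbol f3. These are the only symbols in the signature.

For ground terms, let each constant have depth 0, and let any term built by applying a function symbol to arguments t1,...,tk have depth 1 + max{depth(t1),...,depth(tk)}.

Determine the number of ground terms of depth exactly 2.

32

Let N_k count ground terms of depth at most k. Each non-constant term of depth ≤ k is some function symbol applied to depth-≤(k−1) arguments, giving N_k = 2 + N_{k-1}^2.
N_0 = 2
N_1 = 2 + 2^2 = 6
N_2 = 2 + 6^2 = 38
Terms of depth exactly 2: N_2 − N_1 = 38 − 6 = 32.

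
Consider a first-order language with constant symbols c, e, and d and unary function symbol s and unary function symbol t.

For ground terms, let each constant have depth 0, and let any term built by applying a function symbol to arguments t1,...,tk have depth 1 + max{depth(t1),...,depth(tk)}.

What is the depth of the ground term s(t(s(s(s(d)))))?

depth(s(d)) = 1 + depth(d) = 1 + 0 = 1
depth(s(s(d))) = 1 + depth(s(d)) = 1 + 1 = 2
depth(s(s(s(d)))) = 1 + depth(s(s(d))) = 1 + 2 = 3
depth(t(s(s(s(d))))) = 1 + depth(s(s(s(d)))) = 1 + 3 = 4
depth(s(t(s(s(s(d)))))) = 1 + depth(t(s(s(s(d))))) = 1 + 4 = 5

5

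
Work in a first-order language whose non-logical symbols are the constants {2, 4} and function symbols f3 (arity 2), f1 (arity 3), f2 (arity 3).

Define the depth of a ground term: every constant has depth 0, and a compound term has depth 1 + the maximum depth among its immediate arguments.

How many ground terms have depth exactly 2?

21760

If N_k denotes the number of depth-≤k ground terms, the 2 constants give N_0 = 2, and each function symbol of arity r contributes N_{k-1}^r new terms at level k: N_k = 2 + N_{k-1}^2 + N_{k-1}^3 + N_{k-1}^3.
N_0 = 2
N_1 = 2 + 2^2 + 2^3 + 2^3 = 22
N_2 = 2 + 22^2 + 22^3 + 22^3 = 21782
Terms of depth exactly 2: N_2 − N_1 = 21782 − 22 = 21760.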